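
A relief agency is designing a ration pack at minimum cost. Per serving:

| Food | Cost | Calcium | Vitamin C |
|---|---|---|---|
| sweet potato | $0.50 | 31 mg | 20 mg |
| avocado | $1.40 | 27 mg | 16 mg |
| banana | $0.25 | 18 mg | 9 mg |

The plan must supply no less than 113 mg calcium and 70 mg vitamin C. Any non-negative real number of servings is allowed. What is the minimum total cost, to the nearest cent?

$1.78

This is a tiny linear program; its minimum lies at a vertex of the feasible set. List the vertices and price them.
sweet potato only: max(113/31, 70/20) = 3.645 servings → $1.82.
avocado only: max(113/27, 70/16) = 4.375 servings → $6.12.
banana only: max(113/18, 70/9) = 7.778 servings → $1.94.
sweet potato + avocado with both tight: 1.864 servings and 2.045 servings → $3.80.
sweet potato + banana with both tight: 3 servings and 1.111 servings → $1.78.
avocado + banana with both targets exact would need a negative amount; discard.
So the least-cost plan costs $1.78.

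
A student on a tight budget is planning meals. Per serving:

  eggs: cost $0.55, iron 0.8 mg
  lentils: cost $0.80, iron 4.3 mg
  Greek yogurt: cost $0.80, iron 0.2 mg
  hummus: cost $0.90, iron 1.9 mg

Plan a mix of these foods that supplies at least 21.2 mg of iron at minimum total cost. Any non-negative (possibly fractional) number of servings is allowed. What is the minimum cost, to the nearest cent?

$3.94

Cost per mg of iron: lentils $0.1860, hummus $0.4737, eggs $0.6875, Greek yogurt $4.0000.
With no serving limits, use only lentils: 21.2 mg / 4.3 mg = 4.93 servings × $0.80 = $3.94.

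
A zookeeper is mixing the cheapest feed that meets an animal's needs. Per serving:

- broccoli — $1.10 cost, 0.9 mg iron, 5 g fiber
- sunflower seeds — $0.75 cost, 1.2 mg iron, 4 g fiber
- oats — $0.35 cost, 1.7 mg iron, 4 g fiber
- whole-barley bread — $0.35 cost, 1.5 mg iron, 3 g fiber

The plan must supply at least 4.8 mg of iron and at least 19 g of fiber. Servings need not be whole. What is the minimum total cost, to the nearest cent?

Two binding constraints pin down two serving amounts, so the optimal mix uses at most two foods. The candidates are each food alone (scaled to the tighter of iron/fiber) and each pair with both constraints tight.
broccoli only: max(4.8/0.9, 19/5) = 5.333 servings → $5.87.
sunflower seeds only: max(4.8/1.2, 19/4) = 4.75 servings → $3.56.
oats only: max(4.8/1.7, 19/4) = 4.75 servings → $1.66.
whole-barley bread only: max(4.8/1.5, 19/3) = 6.333 servings → $2.22.
broccoli + sunflower seeds with both tight: 1.5 servings and 2.875 servings → $3.81.
broccoli + oats with both tight: 2.673 servings and 1.408 servings → $3.43.
broccoli + whole-barley bread with both tight: 2.938 servings and 1.438 servings → $3.73.
sunflower seeds + oats with both targets exact would need a negative amount; discard.
sunflower seeds + whole-barley bread: intersection lies outside the first quadrant.
oats + whole-barley bread with both targets exact would need a negative amount; discard.
Cheapest feasible corner: $1.66.

$1.66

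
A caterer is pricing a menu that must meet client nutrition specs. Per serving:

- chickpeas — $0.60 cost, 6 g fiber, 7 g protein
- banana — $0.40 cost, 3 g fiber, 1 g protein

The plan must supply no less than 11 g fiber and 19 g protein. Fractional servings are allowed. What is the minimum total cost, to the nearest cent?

An LP optimum is at a vertex; with two nutrient constraints at most two foods are used. Check each candidate.
chickpeas only: max(11/6, 19/7) = 2.714 servings → $1.63.
banana only: max(11/3, 19/1) = 19 servings → $7.60.
chickpeas + banana: the both-tight solution has a negative serving — not a feasible corner.
The minimum over all feasible corners is $1.63.

$1.63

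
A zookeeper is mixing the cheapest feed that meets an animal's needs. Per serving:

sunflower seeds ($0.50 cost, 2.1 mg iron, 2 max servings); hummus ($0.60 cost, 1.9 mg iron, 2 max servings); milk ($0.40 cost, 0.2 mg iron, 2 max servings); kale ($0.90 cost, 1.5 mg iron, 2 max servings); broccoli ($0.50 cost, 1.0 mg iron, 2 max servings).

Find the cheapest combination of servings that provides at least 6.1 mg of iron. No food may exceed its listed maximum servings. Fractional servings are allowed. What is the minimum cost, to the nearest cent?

$1.60

Cost per mg of iron: sunflower seeds $0.2381, hummus $0.3158, broccoli $0.5000, kale $0.6000, milk $2.0000.
Take 2 servings of sunflower seeds: +4.2 mg iron for $1.00 (total $1.00, still need 1.9 mg).
Take 1 serving of hummus: +1.9 mg iron for $0.60 (total $1.60, still need 0.0 mg).
Filling from the cheapest source first is optimal under one linear minimum: $1.60.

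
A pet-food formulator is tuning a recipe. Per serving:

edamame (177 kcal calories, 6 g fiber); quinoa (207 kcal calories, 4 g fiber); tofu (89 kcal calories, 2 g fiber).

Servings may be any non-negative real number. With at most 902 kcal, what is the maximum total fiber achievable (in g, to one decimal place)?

30.6 g

Fiber per kcal: edamame 0.0339, tofu 0.02247, quinoa 0.01932.
With no serving limits, spend the whole calories allowance on edamame: 902 kcal / 177 kcal × 6 g = 30.6 g.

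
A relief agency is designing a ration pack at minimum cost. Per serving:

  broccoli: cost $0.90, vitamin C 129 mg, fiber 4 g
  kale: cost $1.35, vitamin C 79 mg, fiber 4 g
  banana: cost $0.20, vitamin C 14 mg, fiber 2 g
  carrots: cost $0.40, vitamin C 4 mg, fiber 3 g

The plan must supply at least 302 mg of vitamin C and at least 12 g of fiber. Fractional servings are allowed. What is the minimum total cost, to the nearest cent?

$2.28

A basic optimal solution has at most two foods positive. Try each food alone and each pair with both targets met exactly.
broccoli only: max(302/129, 12/4) = 3 servings → $2.70.
kale only: max(302/79, 12/4) = 3.823 servings → $5.16.
banana only: max(302/14, 12/2) = 21.57 servings → $4.31.
carrots only: max(302/4, 12/3) = 75.5 servings → $30.20.
broccoli + kale with both tight: 1.3 servings and 1.7 servings → $3.46.
broccoli + banana with both tight: 2.158 servings and 1.683 servings → $2.28.
broccoli + carrots with both tight: 2.313 servings and 0.9164 servings → $2.45.
kale + banana: the both-tight solution has a negative serving — not a feasible corner.
kale + carrots: the both-tight solution has a negative serving — not a feasible corner.
banana + carrots: intersection lies outside the first quadrant.
So the least-cost plan costs $2.28.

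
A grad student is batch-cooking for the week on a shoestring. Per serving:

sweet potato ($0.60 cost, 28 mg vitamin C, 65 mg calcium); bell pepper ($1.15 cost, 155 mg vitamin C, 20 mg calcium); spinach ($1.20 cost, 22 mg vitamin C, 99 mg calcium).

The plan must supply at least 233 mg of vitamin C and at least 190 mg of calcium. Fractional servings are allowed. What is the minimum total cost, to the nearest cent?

$2.75

Compare the cost at each extreme point of the feasible region.
sweet potato only: max(233/28, 190/65) = 8.321 servings → $4.99.
bell pepper only: max(233/155, 190/20) = 9.5 servings → $10.93.
spinach only: max(233/22, 190/99) = 10.59 servings → $12.71.
sweet potato + bell pepper with both tight: 2.605 servings and 1.033 servings → $2.75.
sweet potato + spinach: the both-tight solution has a negative serving — not a feasible corner.
bell pepper + spinach with both tight: 1.267 servings and 1.663 servings → $3.45.
The minimum over all feasible corners is $2.75.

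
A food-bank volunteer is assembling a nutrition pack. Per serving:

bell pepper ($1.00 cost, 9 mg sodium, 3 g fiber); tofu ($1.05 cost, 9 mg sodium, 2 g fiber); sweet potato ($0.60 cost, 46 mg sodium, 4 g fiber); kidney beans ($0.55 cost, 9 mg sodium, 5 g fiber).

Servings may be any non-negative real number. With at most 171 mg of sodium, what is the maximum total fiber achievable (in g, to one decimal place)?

95.0 g

Fiber per mg sodium: kidney beans 0.5556, bell pepper 0.3333, tofu 0.2222, sweet potato 0.08696.
With no serving limits, spend the whole sodium allowance on kidney beans: 171 mg / 9 mg × 5 g = 95.0 g.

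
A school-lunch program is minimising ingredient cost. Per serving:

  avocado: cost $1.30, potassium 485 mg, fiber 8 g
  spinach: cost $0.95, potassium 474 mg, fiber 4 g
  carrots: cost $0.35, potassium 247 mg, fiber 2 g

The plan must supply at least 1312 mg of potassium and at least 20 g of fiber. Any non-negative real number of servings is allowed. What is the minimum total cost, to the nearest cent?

Check every corner: each single food scaled to meet both minima, and each pair solved so both constraints bind.
avocado only: max(1312/485, 20/8) = 2.705 servings → $3.52.
spinach only: max(1312/474, 20/4) = 5 servings → $4.75.
carrots only: max(1312/247, 20/2) = 10 servings → $3.50.
avocado + spinach with both tight: 2.285 servings and 0.4298 servings → $3.38.
avocado + carrots with both tight: 2.302 servings and 0.7913 servings → $3.27.
spinach + carrots: the both-tight solution has a negative serving — not a feasible corner.
Cheapest feasible corner: $3.27.

$3.27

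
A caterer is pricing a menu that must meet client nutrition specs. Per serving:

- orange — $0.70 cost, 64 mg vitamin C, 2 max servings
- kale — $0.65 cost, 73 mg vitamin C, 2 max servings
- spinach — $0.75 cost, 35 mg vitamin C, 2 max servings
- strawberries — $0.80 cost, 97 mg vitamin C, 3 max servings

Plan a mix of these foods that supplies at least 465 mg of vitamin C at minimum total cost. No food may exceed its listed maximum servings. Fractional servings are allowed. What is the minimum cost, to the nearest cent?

$4.01

Cost per mg of vitamin C: strawberries $0.0082, kale $0.0089, orange $0.0109, spinach $0.0214.
Take 3 servings of strawberries: +291.0 mg vitamin C for $2.40 (total $2.40, still need 174.0 mg).
Take 2 servings of kale: +146.0 mg vitamin C for $1.30 (total $3.70, still need 28.0 mg).
Take 0.4375 servings of orange: +28.0 mg vitamin C for $0.31 (total $4.01, still need 0.0 mg).
Filling from the cheapest source first is optimal under one linear minimum: $4.01.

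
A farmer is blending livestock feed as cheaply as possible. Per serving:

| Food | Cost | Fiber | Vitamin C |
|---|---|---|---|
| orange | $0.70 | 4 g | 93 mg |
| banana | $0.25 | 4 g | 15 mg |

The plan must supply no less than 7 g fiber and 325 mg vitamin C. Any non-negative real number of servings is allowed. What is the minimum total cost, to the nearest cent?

$2.45

Compare the cost at each extreme point of the feasible region.
orange only: max(7/4, 325/93) = 3.495 servings → $2.45.
banana only: max(7/4, 325/15) = 21.67 servings → $5.42.
orange + banana: intersection lies outside the first quadrant.
The minimum over all feasible corners is $2.45.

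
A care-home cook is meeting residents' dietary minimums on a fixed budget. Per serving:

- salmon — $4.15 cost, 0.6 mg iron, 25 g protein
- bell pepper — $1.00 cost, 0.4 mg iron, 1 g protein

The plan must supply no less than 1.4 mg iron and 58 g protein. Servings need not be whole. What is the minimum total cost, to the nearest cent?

A basic optimal solution has at most two foods positive. Try each food alone and each pair with both targets met exactly.
salmon only: max(1.4/0.6, 58/25) = 2.333 servings → $9.68.
bell pepper only: max(1.4/0.4, 58/1) = 58 servings → $58.00.
salmon + bell pepper with both tight: 2.319 servings and 0.02128 servings → $9.65.
Cheapest feasible corner: $9.65.

$9.65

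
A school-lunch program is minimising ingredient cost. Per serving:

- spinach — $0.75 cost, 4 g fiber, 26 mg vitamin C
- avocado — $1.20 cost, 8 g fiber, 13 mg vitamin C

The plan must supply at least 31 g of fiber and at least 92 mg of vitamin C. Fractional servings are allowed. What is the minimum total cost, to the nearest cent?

An LP optimum is at a vertex; with two nutrient constraints at most two foods are used. Check each candidate.
spinach only: max(31/4, 92/26) = 7.75 servings → $5.81.
avocado only: max(31/8, 92/13) = 7.077 servings → $8.49.
spinach + avocado with both tight: 2.135 servings and 2.808 servings → $4.97.
So the least-cost plan costs $4.97.

$4.97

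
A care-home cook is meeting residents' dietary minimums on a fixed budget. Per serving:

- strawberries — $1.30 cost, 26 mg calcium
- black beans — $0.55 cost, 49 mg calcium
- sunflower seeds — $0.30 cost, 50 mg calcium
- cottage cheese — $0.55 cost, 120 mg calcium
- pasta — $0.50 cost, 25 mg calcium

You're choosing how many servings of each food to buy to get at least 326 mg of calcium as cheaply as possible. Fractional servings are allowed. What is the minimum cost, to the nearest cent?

Cost per mg of calcium: cottage cheese $0.0046, sunflower seeds $0.0060, black beans $0.0112, pasta $0.0200, strawberries $0.0500.
With no serving limits, use only cottage cheese: 326 mg / 120 mg = 2.717 servings × $0.55 = $1.49.

$1.49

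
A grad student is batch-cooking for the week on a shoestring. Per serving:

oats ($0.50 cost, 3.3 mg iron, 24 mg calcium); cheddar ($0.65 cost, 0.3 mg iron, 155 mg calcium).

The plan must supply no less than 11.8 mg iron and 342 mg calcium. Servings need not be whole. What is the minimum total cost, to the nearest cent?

With two linear requirements the optimum uses one or two foods; enumerate the corners.
oats only: max(11.8/3.3, 342/24) = 14.25 servings → $7.12.
cheddar only: max(11.8/0.3, 342/155) = 39.33 servings → $25.57.
oats + cheddar with both tight: 3.423 servings and 1.676 servings → $2.80.
Cheapest feasible corner: $2.80.

$2.80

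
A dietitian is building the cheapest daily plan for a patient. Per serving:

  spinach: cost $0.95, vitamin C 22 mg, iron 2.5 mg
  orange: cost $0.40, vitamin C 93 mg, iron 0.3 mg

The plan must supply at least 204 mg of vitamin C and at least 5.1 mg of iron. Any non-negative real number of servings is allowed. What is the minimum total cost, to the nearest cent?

Two binding constraints pin down two serving amounts, so the optimal mix uses at most two foods. The candidates are each food alone (scaled to the tighter of vitamin C/iron) and each pair with both constraints tight.
spinach only: max(204/22, 5.1/2.5) = 9.273 servings → $8.81.
orange only: max(204/93, 5.1/0.3) = 17 servings → $6.80.
spinach + orange with both tight: 1.829 servings and 1.761 servings → $2.44.
The minimum over all feasible corners is $2.44.

$2.44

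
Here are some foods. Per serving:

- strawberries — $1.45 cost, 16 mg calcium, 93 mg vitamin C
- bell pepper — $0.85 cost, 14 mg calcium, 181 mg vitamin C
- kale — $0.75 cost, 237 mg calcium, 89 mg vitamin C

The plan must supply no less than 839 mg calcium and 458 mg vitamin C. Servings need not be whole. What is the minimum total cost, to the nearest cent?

$3.31

Minimising a linear cost over {calcium ≥ 839, vitamin C ≥ 458, servings ≥ 0} — the optimum is at a vertex, using one or two foods.
strawberries only: max(839/16, 458/93) = 52.44 servings → $76.03.
bell pepper only: max(839/14, 458/181) = 59.93 servings → $50.94.
kale only: max(839/237, 458/89) = 5.146 servings → $3.86.
strawberries + bell pepper with both targets exact would need a negative amount; discard.
strawberries + kale with both tight: 1.643 servings and 3.429 servings → $4.95.
bell pepper + kale with both tight: 0.8133 servings and 3.492 servings → $3.31.
So the least-cost plan costs $3.31.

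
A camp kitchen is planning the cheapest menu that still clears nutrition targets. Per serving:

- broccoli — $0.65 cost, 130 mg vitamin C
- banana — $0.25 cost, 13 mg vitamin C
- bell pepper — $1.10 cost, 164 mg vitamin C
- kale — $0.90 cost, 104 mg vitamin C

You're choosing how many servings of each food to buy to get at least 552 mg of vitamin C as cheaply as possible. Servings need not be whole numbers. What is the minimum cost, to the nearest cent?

$2.76

Cost per mg of vitamin C: broccoli $0.0050, bell pepper $0.0067, kale $0.0087, banana $0.0192.
With no serving limits, use only broccoli: 552 mg / 130 mg = 4.246 servings × $0.65 = $2.76.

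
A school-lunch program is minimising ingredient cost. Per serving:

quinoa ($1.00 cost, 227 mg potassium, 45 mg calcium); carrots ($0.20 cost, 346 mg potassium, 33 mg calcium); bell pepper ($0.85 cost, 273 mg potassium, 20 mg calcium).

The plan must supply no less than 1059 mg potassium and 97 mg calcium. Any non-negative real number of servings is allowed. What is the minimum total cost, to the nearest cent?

$0.61

Check every corner: each single food scaled to meet both minima, and each pair solved so both constraints bind.
quinoa only: max(1059/227, 97/45) = 4.665 servings → $4.67.
carrots only: max(1059/346, 97/33) = 3.061 servings → $0.61.
bell pepper only: max(1059/273, 97/20) = 4.85 servings → $4.12.
quinoa + carrots: the both-tight solution has a negative serving — not a feasible corner.
quinoa + bell pepper with both tight: 0.6844 servings and 3.31 servings → $3.50.
carrots + bell pepper with both tight: 2.538 servings and 0.663 servings → $1.07.
Cheapest feasible corner: $0.61.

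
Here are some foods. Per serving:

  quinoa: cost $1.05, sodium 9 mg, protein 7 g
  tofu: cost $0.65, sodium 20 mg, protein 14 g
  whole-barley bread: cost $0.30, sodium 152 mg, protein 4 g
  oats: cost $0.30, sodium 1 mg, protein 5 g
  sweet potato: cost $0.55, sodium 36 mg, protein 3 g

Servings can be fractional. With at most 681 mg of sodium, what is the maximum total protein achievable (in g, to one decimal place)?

3405.0 g

Protein per mg sodium: oats 5, quinoa 0.7778, tofu 0.7, sweet potato 0.08333, whole-barley bread 0.02632.
With no serving limits, spend the whole sodium allowance on oats: 681 mg / 1 mg × 5 g = 3405.0 g.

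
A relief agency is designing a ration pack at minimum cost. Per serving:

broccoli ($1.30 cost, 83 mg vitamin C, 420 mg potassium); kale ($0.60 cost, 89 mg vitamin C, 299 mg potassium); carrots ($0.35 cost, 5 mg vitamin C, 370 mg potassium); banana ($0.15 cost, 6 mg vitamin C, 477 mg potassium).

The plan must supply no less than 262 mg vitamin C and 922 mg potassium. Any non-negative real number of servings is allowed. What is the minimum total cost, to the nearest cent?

At the optimum either one food covers both requirements or two foods hit both targets exactly; no other combination can be cheaper.
broccoli only: max(262/83, 922/420) = 3.157 servings → $4.10.
kale only: max(262/89, 922/299) = 3.084 servings → $1.85.
carrots only: max(262/5, 922/370) = 52.4 servings → $18.34.
banana only: max(262/6, 922/477) = 43.67 servings → $6.55.
broccoli + kale with both tight: 0.2961 servings and 2.668 servings → $1.99.
broccoli + carrots with both targets exact would need a negative amount; discard.
broccoli + banana with both targets exact would need a negative amount; discard.
kale + carrots with both tight: 2.937 servings and 0.1183 servings → $1.80.
kale + banana with both tight: 2.938 servings and 0.09149 servings → $1.78.
carrots + banana with both targets exact would need a negative amount; discard.
Cheapest feasible corner: $1.78.

$1.78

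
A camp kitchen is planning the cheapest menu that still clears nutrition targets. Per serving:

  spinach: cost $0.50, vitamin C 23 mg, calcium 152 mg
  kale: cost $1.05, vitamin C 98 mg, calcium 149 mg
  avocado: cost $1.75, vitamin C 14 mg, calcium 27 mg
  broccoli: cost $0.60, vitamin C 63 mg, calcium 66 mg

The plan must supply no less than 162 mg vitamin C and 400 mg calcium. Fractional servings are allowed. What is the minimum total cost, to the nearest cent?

$2.05

With two linear requirements the optimum uses one or two foods; enumerate the corners.
spinach only: max(162/23, 400/152) = 7.043 servings → $3.52.
kale only: max(162/98, 400/149) = 2.685 servings → $2.82.
avocado only: max(162/14, 400/27) = 14.81 servings → $25.93.
broccoli only: max(162/63, 400/66) = 6.061 servings → $3.64.
spinach + kale with both tight: 1.313 servings and 1.345 servings → $2.07.
spinach + avocado with both tight: 0.8135 servings and 10.23 servings → $18.32.
spinach + broccoli with both tight: 1.8 servings and 1.914 servings → $2.05.
kale + avocado: intersection lies outside the first quadrant.
kale + broccoli with both targets exact would need a negative amount; discard.
avocado + broccoli: the both-tight solution has a negative serving — not a feasible corner.
The minimum over all feasible corners is $2.05.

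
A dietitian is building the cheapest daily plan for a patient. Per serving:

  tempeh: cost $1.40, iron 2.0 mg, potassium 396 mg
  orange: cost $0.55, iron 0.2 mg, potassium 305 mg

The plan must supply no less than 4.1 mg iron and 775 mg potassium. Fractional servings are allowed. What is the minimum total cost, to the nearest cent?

$2.87

Minimising a linear cost over {iron ≥ 4.1, potassium ≥ 775, servings ≥ 0} — the optimum is at a vertex, using one or two foods.
tempeh only: max(4.1/2.0, 775/396) = 2.05 servings → $2.87.
orange only: max(4.1/0.2, 775/305) = 20.5 servings → $11.28.
tempeh + orange: intersection lies outside the first quadrant.
So the least-cost plan costs $2.87.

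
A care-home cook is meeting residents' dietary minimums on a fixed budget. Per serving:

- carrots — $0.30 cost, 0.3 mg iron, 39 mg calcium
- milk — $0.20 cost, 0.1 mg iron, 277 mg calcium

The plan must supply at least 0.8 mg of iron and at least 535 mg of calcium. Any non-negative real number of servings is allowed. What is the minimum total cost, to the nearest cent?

$0.96

Compare the cost at each extreme point of the feasible region.
carrots only: max(0.8/0.3, 535/39) = 13.72 servings → $4.12.
milk only: max(0.8/0.1, 535/277) = 8 servings → $1.60.
carrots + milk with both tight: 2.122 servings and 1.633 servings → $0.96.
The minimum over all feasible corners is $0.96.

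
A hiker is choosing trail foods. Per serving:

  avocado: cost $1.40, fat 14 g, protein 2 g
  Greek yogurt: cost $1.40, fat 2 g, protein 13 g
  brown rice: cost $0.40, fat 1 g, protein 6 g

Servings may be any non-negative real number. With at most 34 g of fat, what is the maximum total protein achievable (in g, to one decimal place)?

Protein per g fat: Greek yogurt 6.5, brown rice 6, avocado 0.1429.
With no serving limits, spend the whole fat allowance on Greek yogurt: 34 g / 2 g × 13 g = 221.0 g.

221.0 g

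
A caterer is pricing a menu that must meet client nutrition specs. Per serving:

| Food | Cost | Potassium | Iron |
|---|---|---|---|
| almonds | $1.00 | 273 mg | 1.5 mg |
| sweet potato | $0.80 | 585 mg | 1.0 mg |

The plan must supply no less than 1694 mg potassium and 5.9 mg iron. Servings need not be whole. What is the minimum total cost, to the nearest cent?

At the optimum either one food covers both requirements or two foods hit both targets exactly; no other combination can be cheaper.
almonds only: max(1694/273, 5.9/1.5) = 6.205 servings → $6.21.
sweet potato only: max(1694/585, 5.9/1.0) = 5.9 servings → $4.72.
almonds + sweet potato with both tight: 2.907 servings and 1.539 servings → $4.14.
Cheapest feasible corner: $4.14.

$4.14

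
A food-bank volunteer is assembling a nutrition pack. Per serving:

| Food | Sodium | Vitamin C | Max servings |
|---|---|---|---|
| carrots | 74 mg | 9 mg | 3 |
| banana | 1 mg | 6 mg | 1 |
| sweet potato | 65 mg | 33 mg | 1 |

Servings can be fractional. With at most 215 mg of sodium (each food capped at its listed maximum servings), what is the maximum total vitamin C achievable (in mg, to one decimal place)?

57.1 mg

Vitamin C per mg sodium: banana 6, sweet potato 0.5077, carrots 0.1216.
Take 1 serving of banana: uses 1 mg sodium, +6.0 mg vitamin C (running total 6.0 mg).
Take 1 serving of sweet potato: uses 65 mg sodium, +33.0 mg vitamin C (running total 39.0 mg).
Take 2.014 servings of carrots: uses 149 mg sodium, +18.1 mg vitamin C (running total 57.1 mg).
Greedy by best ratio exhausts the sodium allowance optimally: 57.1 mg.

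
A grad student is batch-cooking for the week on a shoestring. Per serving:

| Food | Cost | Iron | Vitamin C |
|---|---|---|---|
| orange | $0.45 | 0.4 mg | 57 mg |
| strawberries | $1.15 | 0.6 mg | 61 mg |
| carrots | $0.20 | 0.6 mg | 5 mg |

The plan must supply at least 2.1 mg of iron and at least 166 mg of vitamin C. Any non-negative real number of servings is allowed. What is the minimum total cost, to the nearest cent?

$1.58

orange only: max(2.1/0.4, 166/57) = 5.25 servings → $2.36.
strawberries only: max(2.1/0.6, 166/61) = 3.5 servings → $4.03.
carrots only: max(2.1/0.6, 166/5) = 33.2 servings → $6.64.
orange + strawberries: intersection lies outside the first quadrant.
orange + carrots with both tight: 2.767 servings and 1.655 servings → $1.58.
strawberries + carrots with both tight: 2.652 servings and 0.8482 servings → $3.22.
Cheapest feasible corner: $1.58.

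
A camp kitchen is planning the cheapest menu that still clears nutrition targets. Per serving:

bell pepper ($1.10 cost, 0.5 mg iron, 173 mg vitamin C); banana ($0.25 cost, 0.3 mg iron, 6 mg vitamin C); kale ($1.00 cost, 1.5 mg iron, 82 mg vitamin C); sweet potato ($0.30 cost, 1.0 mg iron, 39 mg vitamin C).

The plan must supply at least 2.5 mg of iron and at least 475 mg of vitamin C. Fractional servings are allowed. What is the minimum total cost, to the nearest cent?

A basic optimal solution has at most two foods positive. Try each food alone and each pair with both targets met exactly.
bell pepper only: max(2.5/0.5, 475/173) = 5 servings → $5.50.
banana only: max(2.5/0.3, 475/6) = 79.17 servings → $19.79.
kale only: max(2.5/1.5, 475/82) = 5.793 servings → $5.79.
sweet potato only: max(2.5/1.0, 475/39) = 12.18 servings → $3.65.
bell pepper + banana with both tight: 2.607 servings and 3.988 servings → $3.87.
bell pepper + kale with both tight: 2.323 servings and 0.8924 servings → $3.45.
bell pepper + sweet potato with both tight: 2.459 servings and 1.27 servings → $3.09.
banana + kale: the both-tight solution has a negative serving — not a feasible corner.
banana + sweet potato: the both-tight solution has a negative serving — not a feasible corner.
kale + sweet potato: intersection lies outside the first quadrant.
Cheapest feasible corner: $3.09.

$3.09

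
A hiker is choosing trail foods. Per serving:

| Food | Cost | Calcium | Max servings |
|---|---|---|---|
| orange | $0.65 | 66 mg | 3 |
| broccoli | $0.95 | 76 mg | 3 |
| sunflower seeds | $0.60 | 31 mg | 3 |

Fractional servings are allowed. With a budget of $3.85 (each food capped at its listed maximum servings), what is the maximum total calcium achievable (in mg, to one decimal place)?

350.0 mg

Calcium per dollar: orange 101.5, broccoli 80, sunflower seeds 51.67.
Take 3 servings of orange: spends $1.95, +198.0 mg calcium (running total 198.0 mg).
Take 2 servings of broccoli: spends $1.90, +152.0 mg calcium (running total 350.0 mg).
Filling greedily by calcium-per-dollar is optimal for one linear limit, giving 350.0 mg.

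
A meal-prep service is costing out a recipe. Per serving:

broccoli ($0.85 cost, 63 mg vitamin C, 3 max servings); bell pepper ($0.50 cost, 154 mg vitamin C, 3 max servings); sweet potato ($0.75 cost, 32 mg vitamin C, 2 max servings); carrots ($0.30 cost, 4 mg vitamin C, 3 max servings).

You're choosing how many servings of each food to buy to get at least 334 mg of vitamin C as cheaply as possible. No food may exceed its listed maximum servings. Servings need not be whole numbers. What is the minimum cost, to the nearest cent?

$1.08

Cost per mg of vitamin C: bell pepper $0.0032, broccoli $0.0135, sweet potato $0.0234, carrots $0.0750.
Take 2.169 servings of bell pepper: +334.0 mg vitamin C for $1.08 (total $1.08, still need 0.0 mg).
Greedy by cheapest-per-mg is optimal for a single linear constraint, so the minimum cost is $1.08.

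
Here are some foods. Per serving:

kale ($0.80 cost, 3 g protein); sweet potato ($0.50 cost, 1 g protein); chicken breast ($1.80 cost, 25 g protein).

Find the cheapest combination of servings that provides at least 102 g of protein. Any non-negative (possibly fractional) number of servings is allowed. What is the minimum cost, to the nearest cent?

Cost per g of protein: chicken breast $0.0720, kale $0.2667, sweet potato $0.5000.
With no serving limits, use only chicken breast: 102 g / 25 g = 4.08 servings × $1.80 = $7.34.

$7.34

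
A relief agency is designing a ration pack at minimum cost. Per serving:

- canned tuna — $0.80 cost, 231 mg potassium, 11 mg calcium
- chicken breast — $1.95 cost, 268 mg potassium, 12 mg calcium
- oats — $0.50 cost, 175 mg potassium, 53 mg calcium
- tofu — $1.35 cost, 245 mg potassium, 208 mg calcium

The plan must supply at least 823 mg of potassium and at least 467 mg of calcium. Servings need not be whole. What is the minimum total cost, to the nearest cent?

At the optimum either one food covers both requirements or two foods hit both targets exactly; no other combination can be cheaper.
canned tuna only: max(823/231, 467/11) = 42.45 servings → $33.96.
chicken breast only: max(823/268, 467/12) = 38.92 servings → $75.89.
oats only: max(823/175, 467/53) = 8.811 servings → $4.41.
tofu only: max(823/245, 467/208) = 3.359 servings → $4.53.
canned tuna + chicken breast: intersection lies outside the first quadrant.
canned tuna + oats: intersection lies outside the first quadrant.
canned tuna + tofu with both tight: 1.252 servings and 2.179 servings → $3.94.
chicken breast + oats: intersection lies outside the first quadrant.
chicken breast + tofu with both tight: 1.075 servings and 2.183 servings → $5.04.
oats + tofu with both tight: 2.424 servings and 1.627 servings → $3.41.
So the least-cost plan costs $3.41.

$3.41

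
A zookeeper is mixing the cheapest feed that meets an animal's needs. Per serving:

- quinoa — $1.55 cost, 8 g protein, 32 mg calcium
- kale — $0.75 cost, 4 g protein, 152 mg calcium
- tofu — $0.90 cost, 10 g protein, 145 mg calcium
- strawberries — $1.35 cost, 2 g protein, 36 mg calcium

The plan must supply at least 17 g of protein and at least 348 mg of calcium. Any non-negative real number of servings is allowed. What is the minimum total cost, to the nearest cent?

The cheapest plan sits at a corner of the feasible region — with two constraints it uses at most two foods.
quinoa only: max(17/8, 348/32) = 10.88 servings → $16.86.
kale only: max(17/4, 348/152) = 4.25 servings → $3.19.
tofu only: max(17/10, 348/145) = 2.4 servings → $2.16.
strawberries only: max(17/2, 348/36) = 9.667 servings → $13.05.
quinoa + kale with both tight: 1.096 servings and 2.059 servings → $3.24.
quinoa + tofu: intersection lies outside the first quadrant.
quinoa + strawberries with both targets exact would need a negative amount; discard.
kale + tofu with both tight: 1.08 servings and 1.268 servings → $1.95.
kale + strawberries with both tight: 0.525 servings and 7.45 servings → $10.45.
tofu + strawberries with both targets exact would need a negative amount; discard.
So the least-cost plan costs $1.95.

$1.95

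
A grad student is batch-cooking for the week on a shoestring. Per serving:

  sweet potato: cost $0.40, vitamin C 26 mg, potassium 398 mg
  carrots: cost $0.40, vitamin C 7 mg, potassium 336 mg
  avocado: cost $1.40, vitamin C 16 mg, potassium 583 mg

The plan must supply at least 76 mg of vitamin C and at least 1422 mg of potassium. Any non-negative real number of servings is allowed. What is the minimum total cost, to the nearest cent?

$1.43

This is a tiny linear program; its minimum lies at a vertex of the feasible set. List the vertices and price them.
sweet potato only: max(76/26, 1422/398) = 3.573 servings → $1.43.
carrots only: max(76/7, 1422/336) = 10.86 servings → $4.34.
avocado only: max(76/16, 1422/583) = 4.75 servings → $6.65.
sweet potato + carrots with both tight: 2.619 servings and 1.13 servings → $1.50.
sweet potato + avocado with both tight: 2.452 servings and 0.765 servings → $2.05.
carrots + avocado: the both-tight solution has a negative serving — not a feasible corner.
So the least-cost plan costs $1.43.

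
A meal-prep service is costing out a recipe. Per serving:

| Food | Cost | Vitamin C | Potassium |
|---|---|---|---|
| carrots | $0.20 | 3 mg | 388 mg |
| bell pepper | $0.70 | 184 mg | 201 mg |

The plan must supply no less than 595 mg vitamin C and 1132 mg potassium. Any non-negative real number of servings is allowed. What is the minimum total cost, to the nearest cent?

$2.50

The cheapest plan sits at a corner of the feasible region — with two constraints it uses at most two foods.
carrots only: max(595/3, 1132/388) = 198.3 servings → $39.67.
bell pepper only: max(595/184, 1132/201) = 5.632 servings → $3.94.
carrots + bell pepper with both tight: 1.253 servings and 3.213 servings → $2.50.
Cheapest feasible corner: $2.50.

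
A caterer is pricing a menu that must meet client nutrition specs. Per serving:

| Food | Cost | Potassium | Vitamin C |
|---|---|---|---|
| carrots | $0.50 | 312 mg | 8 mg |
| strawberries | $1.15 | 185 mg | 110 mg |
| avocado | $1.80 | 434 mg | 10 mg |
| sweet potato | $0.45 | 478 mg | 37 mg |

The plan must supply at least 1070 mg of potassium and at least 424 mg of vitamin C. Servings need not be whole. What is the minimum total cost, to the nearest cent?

$4.49

Compare the cost at each extreme point of the feasible region.
carrots only: max(1070/312, 424/8) = 53 servings → $26.50.
strawberries only: max(1070/185, 424/110) = 5.784 servings → $6.65.
avocado only: max(1070/434, 424/10) = 42.4 servings → $76.32.
sweet potato only: max(1070/478, 424/37) = 11.46 servings → $5.16.
carrots + strawberries with both tight: 1.195 servings and 3.768 servings → $4.93.
carrots + avocado: intersection lies outside the first quadrant.
carrots + sweet potato: intersection lies outside the first quadrant.
strawberries + avocado with both tight: 3.777 servings and 0.8555 servings → $5.88.
strawberries + sweet potato with both tight: 3.566 servings and 0.8584 servings → $4.49.
avocado + sweet potato with both targets exact would need a negative amount; discard.
So the least-cost plan costs $4.49.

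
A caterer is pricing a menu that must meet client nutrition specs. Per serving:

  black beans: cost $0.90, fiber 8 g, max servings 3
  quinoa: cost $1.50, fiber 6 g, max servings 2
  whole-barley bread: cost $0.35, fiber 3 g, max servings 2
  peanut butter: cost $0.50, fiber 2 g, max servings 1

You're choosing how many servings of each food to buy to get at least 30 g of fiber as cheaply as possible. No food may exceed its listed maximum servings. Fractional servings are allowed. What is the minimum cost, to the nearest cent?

$3.40

Cost per g of fiber: black beans $0.1125, whole-barley bread $0.1167, quinoa $0.2500, peanut butter $0.2500.
Take 3 servings of black beans: +24.0 g fiber for $2.70 (total $2.70, still need 6.0 g).
Take 2 servings of whole-barley bread: +6.0 g fiber for $0.70 (total $3.40, still need 0.0 g).
Filling from the cheapest source first is optimal under one linear minimum: $3.40.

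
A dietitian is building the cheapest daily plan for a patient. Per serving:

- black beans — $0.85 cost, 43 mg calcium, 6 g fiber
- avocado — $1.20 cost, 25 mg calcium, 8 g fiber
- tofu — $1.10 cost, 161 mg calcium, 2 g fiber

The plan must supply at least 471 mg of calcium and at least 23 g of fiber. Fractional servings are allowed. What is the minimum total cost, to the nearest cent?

black beans only: max(471/43, 23/6) = 10.95 servings → $9.31.
avocado only: max(471/25, 23/8) = 18.84 servings → $22.61.
tofu only: max(471/161, 23/2) = 11.5 servings → $12.65.
black beans + avocado: intersection lies outside the first quadrant.
black beans + tofu with both tight: 3.138 servings and 2.087 servings → $4.96.
avocado + tofu with both tight: 2.23 servings and 2.579 servings → $5.51.
Cheapest feasible corner: $4.96.

$4.96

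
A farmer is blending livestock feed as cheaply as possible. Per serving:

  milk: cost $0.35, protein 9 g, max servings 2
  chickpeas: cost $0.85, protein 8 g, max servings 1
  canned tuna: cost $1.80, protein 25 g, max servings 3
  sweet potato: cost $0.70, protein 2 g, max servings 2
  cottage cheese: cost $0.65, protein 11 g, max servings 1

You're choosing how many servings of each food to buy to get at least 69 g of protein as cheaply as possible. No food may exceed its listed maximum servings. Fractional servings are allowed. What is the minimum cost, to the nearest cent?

$4.23

Cost per g of protein: milk $0.0389, cottage cheese $0.0591, canned tuna $0.0720, chickpeas $0.1062, sweet potato $0.3500.
Take 2 servings of milk: +18.0 g protein for $0.70 (total $0.70, still need 51.0 g).
Take 1 serving of cottage cheese: +11.0 g protein for $0.65 (total $1.35, still need 40.0 g).
Take 1.6 servings of canned tuna: +40.0 g protein for $2.88 (total $4.23, still need 0.0 g).
Greedy by cheapest-per-g is optimal for a single linear constraint, so the minimum cost is $4.23.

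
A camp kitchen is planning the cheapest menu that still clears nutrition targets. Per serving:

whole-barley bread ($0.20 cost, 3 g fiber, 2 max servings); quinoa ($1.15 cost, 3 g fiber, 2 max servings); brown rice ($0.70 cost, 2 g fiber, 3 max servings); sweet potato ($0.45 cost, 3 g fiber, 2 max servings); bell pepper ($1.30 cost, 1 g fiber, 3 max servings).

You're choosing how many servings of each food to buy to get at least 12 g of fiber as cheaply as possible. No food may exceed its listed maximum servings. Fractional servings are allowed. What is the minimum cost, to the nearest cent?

Cost per g of fiber: whole-barley bread $0.0667, sweet potato $0.1500, brown rice $0.3500, quinoa $0.3833, bell pepper $1.3000.
Take 2 servings of whole-barley bread: +6.0 g fiber for $0.40 (total $0.40, still need 6.0 g).
Take 2 servings of sweet potato: +6.0 g fiber for $0.90 (total $1.30, still need 0.0 g).
Greedy by cheapest-per-g is optimal for a single linear constraint, so the minimum cost is $1.30.

$1.30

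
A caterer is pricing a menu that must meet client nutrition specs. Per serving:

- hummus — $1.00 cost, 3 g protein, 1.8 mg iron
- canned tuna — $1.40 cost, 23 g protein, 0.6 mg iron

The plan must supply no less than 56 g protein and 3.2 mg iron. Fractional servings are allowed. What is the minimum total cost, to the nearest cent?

A basic optimal solution has at most two foods positive. Try each food alone and each pair with both targets met exactly.
hummus only: max(56/3, 3.2/1.8) = 18.67 servings → $18.67.
canned tuna only: max(56/23, 3.2/0.6) = 5.333 servings → $7.47.
hummus + canned tuna with both tight: 1.01 servings and 2.303 servings → $4.23.
So the least-cost plan costs $4.23.

$4.23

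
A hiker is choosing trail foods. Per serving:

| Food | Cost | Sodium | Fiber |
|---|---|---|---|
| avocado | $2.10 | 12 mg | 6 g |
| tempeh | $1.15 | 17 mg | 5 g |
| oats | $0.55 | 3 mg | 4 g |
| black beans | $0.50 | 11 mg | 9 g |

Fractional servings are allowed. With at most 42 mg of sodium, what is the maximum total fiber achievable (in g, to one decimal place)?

56.0 g

Fiber per mg sodium: oats 1.333, black beans 0.8182, avocado 0.5, tempeh 0.2941.
With no serving limits, spend the whole sodium allowance on oats: 42 mg / 3 mg × 4 g = 56.0 g.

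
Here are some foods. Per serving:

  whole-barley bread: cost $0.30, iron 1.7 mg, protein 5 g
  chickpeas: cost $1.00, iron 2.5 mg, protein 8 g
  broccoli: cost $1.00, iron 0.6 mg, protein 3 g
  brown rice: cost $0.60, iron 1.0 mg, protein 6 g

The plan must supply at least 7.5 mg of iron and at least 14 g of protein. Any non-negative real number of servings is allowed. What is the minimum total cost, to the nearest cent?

With two linear requirements the optimum uses one or two foods; enumerate the corners.
whole-barley bread only: max(7.5/1.7, 14/5) = 4.412 servings → $1.32.
chickpeas only: max(7.5/2.5, 14/8) = 3 servings → $3.00.
broccoli only: max(7.5/0.6, 14/3) = 12.5 servings → $12.50.
brown rice only: max(7.5/1.0, 14/6) = 7.5 servings → $4.50.
whole-barley bread + chickpeas: the both-tight solution has a negative serving — not a feasible corner.
whole-barley bread + broccoli: the both-tight solution has a negative serving — not a feasible corner.
whole-barley bread + brown rice: intersection lies outside the first quadrant.
chickpeas + broccoli: the both-tight solution has a negative serving — not a feasible corner.
chickpeas + brown rice: the both-tight solution has a negative serving — not a feasible corner.
broccoli + brown rice with both targets exact would need a negative amount; discard.
Cheapest feasible corner: $1.32.

$1.32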